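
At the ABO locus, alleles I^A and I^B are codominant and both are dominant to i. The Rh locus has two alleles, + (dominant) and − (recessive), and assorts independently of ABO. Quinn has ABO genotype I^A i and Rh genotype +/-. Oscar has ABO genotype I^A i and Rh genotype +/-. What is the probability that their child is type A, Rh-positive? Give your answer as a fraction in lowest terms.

9/16

ABO cross I^A i × I^A i → offspring phenotypes: 1/4 O, 3/4 A.
Rh cross +/- × +/- → 3/4 Rh+, 1/4 Rh-.
Independent loci: P(type A, Rh-positive) = 3/4 × 3/4 = 9/16.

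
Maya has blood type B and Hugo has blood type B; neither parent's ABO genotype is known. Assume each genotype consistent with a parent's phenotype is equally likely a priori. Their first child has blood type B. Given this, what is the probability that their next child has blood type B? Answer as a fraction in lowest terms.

19/20

Possible genotypes: Maya ∈ {I^B I^B, I^B i}; Hugo ∈ {I^B I^B, I^B i}.
Weight each parental genotype pair by prior × P(type-B child):
  I^B I^B × I^B I^B: posterior weight 4/15; P(next child type B) = 1.
  I^B I^B × I^B i: posterior weight 4/15; P(next child type B) = 1.
  I^B i × I^B I^B: posterior weight 4/15; P(next child type B) = 1.
  I^B i × I^B i: posterior weight 1/5; P(next child type B) = 3/4.
Weighted sum = 19/20.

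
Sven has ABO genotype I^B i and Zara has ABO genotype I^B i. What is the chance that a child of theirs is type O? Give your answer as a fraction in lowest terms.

ABO cross I^B i × I^B i → offspring phenotypes: 1/4 O, 3/4 B.
So P(type O) = 1/4.

1/4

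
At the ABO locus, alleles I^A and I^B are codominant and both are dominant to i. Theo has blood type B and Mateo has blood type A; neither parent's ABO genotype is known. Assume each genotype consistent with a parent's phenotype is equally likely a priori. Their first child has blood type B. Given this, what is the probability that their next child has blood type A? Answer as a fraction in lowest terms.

1/12

Possible genotypes: Theo ∈ {I^B I^B, I^B i}; Mateo ∈ {I^A I^A, I^A i}.
Weight each parental genotype pair by prior × P(type-B child):
  I^B I^B × I^A i: posterior weight 2/3; P(next child type A) = 0.
  I^B i × I^A i: posterior weight 1/3; P(next child type A) = 1/4.
Weighted sum = 1/12.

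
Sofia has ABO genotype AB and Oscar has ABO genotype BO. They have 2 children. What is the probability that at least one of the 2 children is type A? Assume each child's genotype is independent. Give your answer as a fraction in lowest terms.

7/16

ABO cross AB × BO → 1/4 A, 1/2 B, 1/4 AB.
So P(type A) = 1/4 per child.
P(none) = (3/4)^2 = 9/16; P(at least one) = 1 − 9/16 = 7/16.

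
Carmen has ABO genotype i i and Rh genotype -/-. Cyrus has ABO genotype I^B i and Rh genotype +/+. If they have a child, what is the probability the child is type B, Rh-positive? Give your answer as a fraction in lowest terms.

ABO cross i i × I^B i → offspring phenotypes: 1/2 O, 1/2 B.
Rh cross -/- × +/+ → 1 Rh+.
Independent loci: P(type B, Rh-positive) = 1/2 × 1 = 1/2.

1/2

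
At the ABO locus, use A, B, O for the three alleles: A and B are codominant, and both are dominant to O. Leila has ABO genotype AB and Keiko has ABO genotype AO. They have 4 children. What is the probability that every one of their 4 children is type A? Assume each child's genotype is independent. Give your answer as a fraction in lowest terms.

1/16

ABO cross AB × AO → 1/2 A, 1/4 B, 1/4 AB.
So P(type A) = 1/2 per child.
All 4 independent: (1/2)^4 = 1/16.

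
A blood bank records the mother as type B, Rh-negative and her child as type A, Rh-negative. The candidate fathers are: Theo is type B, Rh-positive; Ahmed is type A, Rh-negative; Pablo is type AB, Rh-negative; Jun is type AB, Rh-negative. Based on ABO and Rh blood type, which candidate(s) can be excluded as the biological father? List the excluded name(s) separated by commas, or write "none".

Theo

A candidate is excluded only if no genotype consistent with his phenotype could produce a type A, Rh-negative child with a type B, Rh-negative mother.
Theo (type B, Rh+): no genotype consistent with that phenotype can produce a type-A Rh- child with a type-B mother.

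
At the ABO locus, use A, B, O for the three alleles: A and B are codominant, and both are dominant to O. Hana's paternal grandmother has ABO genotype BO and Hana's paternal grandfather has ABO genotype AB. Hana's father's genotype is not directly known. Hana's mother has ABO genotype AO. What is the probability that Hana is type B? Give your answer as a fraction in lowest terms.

1/4

Hana's father's ABO genotype from BO × AB: 1/4 AB, 1/4 AO, 1/4 BB, 1/4 BO.
Crossing each possibility with the mother AO and summing P(type B): 1/4·1/4 + 1/4·0 + 1/4·1/2 + 1/4·1/4 = 1/4.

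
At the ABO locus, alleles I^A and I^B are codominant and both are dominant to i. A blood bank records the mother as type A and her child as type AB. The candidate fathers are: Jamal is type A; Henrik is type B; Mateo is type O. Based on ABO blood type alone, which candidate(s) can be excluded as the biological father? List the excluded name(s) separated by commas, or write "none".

Jamal, Mateo

A candidate is excluded only if no genotype consistent with his phenotype could produce a type AB child with a type A mother.
Jamal (type A): no genotype consistent with that phenotype can produce a type-AB child with a type-A mother.
Mateo (type O): no genotype consistent with that phenotype can produce a type-AB child with a type-A mother.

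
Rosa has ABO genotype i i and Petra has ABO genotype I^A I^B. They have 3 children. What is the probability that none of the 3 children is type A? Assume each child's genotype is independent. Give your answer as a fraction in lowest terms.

ABO cross i i × I^A I^B → 1/2 A, 1/2 B.
So P(type A) = 1/2 per child.
P(not type A) = 1/2 for one child; (1/2)^3 = 1/8.

1/8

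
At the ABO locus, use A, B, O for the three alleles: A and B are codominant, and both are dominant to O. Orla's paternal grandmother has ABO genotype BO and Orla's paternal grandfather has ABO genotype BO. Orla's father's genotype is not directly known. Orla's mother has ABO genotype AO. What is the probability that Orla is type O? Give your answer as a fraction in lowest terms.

1/4

Orla's father's ABO genotype from BO × BO: 1/4 BB, 1/2 BO, 1/4 OO.
Crossing each possibility with the mother AO and summing P(type O): 1/4·0 + 1/2·1/4 + 1/4·1/2 = 1/4.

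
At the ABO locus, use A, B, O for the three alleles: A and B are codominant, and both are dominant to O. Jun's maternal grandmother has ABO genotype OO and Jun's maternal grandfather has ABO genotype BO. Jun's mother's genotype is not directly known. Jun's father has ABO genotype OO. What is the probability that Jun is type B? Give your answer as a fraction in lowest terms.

Jun's mother's ABO genotype from OO × BO: 1/2 BO, 1/2 OO.
Crossing each possibility with the father OO and summing P(type B): 1/2·1/2 + 1/2·0 = 1/4.

1/4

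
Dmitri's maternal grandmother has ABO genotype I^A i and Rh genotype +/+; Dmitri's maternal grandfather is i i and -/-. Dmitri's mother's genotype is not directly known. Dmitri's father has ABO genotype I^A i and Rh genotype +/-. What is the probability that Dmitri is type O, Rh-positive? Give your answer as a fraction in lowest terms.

Dmitri's mother's ABO genotype from I^A i × i i: 1/2 I^A i, 1/2 i i.
Crossing each possibility with the father I^A i and summing P(type O): 1/2·1/4 + 1/2·1/2 = 3/8.
Similarly for Rh via the mother's Rh distribution: P(Rh+) = 3/4.
Independent loci: 3/8 × 3/4 = 9/32.

9/32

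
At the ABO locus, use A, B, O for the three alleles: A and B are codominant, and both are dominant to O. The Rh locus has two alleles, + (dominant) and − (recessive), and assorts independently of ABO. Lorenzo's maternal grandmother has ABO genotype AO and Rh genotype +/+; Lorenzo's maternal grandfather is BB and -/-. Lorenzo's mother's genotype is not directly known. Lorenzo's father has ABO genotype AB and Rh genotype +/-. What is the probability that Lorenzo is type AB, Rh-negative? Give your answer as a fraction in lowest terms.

Lorenzo's mother's ABO genotype from AO × BB: 1/2 AB, 1/2 BO.
Crossing each possibility with the father AB and summing P(type AB): 1/2·1/2 + 1/2·1/4 = 3/8.
Similarly for Rh via the mother's Rh distribution: P(Rh-) = 1/4.
Independent loci: 3/8 × 1/4 = 3/32.

3/32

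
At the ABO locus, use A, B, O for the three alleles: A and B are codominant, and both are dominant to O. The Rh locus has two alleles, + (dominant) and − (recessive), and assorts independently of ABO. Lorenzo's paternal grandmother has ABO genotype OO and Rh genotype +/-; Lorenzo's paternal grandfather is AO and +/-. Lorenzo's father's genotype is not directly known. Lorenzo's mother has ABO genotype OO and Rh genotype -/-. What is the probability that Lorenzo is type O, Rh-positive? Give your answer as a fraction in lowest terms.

3/8

Lorenzo's father's ABO genotype from OO × AO: 1/2 AO, 1/2 OO.
Crossing each possibility with the mother OO and summing P(type O): 1/2·1/2 + 1/2·1 = 3/4.
Similarly for Rh via the father's Rh distribution: P(Rh+) = 1/2.
Independent loci: 3/4 × 1/2 = 3/8.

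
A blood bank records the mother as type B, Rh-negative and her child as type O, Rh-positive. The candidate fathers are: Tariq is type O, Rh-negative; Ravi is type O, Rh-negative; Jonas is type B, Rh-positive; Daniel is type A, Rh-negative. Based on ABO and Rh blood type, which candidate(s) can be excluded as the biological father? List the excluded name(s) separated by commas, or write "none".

Tariq, Ravi, Daniel

A candidate is excluded only if no genotype consistent with his phenotype could produce a type O, Rh-positive child with a type B, Rh-negative mother.
Tariq (type O, Rh-): no genotype consistent with that phenotype can produce a type-O Rh+ child with a type-B mother.
Ravi (type O, Rh-): no genotype consistent with that phenotype can produce a type-O Rh+ child with a type-B mother.
Daniel (type A, Rh-): no genotype consistent with that phenotype can produce a type-O Rh+ child with a type-B mother.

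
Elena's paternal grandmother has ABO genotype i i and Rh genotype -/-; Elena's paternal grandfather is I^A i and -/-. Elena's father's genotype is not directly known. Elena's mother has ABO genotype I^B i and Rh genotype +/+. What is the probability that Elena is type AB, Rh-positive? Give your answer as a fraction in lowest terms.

Elena's father's ABO genotype from i i × I^A i: 1/2 I^A i, 1/2 i i.
Crossing each possibility with the mother I^B i and summing P(type AB): 1/2·1/4 + 1/2·0 = 1/8.
Similarly for Rh via the father's Rh distribution: P(Rh+) = 1.
Independent loci: 1/8 × 1 = 1/8.

1/8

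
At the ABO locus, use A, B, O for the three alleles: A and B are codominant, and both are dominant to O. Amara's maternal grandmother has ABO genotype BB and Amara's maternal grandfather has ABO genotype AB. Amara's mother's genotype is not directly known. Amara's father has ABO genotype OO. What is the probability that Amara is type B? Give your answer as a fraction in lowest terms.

Amara's mother's ABO genotype from BB × AB: 1/2 AB, 1/2 BB.
Crossing each possibility with the father OO and summing P(type B): 1/2·1/2 + 1/2·1 = 3/4.

3/4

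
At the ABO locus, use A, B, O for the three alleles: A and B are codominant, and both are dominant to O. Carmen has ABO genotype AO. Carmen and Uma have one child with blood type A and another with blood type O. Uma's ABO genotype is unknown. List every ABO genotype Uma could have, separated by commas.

AO, BO, OO

For each candidate genotype of Uma, check whether crossing it with AO can produce every observed child phenotype.
  AA → possible child types {A} ✗
  AB → possible child types {A, B, AB} ✗
  AO → possible child types {O, A} ✓
  BB → possible child types {B, AB} ✗
  BO → possible child types {O, A, B, AB} ✓
  OO → possible child types {O, A} ✓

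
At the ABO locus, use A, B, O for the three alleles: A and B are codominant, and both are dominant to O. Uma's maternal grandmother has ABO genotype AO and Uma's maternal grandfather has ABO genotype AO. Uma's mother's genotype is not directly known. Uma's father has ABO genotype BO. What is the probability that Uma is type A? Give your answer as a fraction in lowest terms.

1/4

Uma's mother's ABO genotype from AO × AO: 1/4 AA, 1/2 AO, 1/4 OO.
Crossing each possibility with the father BO and summing P(type A): 1/4·1/2 + 1/2·1/4 + 1/4·0 = 1/4.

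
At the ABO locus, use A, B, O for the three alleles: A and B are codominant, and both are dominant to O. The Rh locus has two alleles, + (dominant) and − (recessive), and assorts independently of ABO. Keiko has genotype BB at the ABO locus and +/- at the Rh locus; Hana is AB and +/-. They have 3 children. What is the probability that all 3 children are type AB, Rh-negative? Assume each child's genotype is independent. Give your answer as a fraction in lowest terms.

1/512

ABO cross BB × AB → 1/2 B, 1/2 AB.
Rh cross +/- × +/- → 3/4 Rh+, 1/4 Rh-; so P(type AB, Rh-negative) = 1/2 × 1/4 = 1/8 per child.
All 3 independent: (1/8)^3 = 1/512.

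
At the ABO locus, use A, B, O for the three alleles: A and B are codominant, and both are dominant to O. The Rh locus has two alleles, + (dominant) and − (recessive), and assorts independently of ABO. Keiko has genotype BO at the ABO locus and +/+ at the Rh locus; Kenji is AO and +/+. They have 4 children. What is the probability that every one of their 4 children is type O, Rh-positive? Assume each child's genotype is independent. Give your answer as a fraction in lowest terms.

1/256

ABO cross BO × AO → 1/4 O, 1/4 A, 1/4 B, 1/4 AB.
Rh cross +/+ × +/+ → 1 Rh+; so P(type O, Rh-positive) = 1/4 × 1 = 1/4 per child.
All 4 independent: (1/4)^4 = 1/256.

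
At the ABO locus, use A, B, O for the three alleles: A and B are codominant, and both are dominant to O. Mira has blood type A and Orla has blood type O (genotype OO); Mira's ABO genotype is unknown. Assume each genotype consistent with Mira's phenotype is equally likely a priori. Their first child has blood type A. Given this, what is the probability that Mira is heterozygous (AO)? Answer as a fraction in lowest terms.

1/3

Possible genotypes: Mira ∈ {AA, AO}; Orla ∈ {OO}.
Weight each parental genotype pair by prior × P(type-A child):
  AA × OO: posterior weight 2/3.
  AO × OO: posterior weight 1/3.
Sum the posterior weight over pairs where Mira is AO: 1/3.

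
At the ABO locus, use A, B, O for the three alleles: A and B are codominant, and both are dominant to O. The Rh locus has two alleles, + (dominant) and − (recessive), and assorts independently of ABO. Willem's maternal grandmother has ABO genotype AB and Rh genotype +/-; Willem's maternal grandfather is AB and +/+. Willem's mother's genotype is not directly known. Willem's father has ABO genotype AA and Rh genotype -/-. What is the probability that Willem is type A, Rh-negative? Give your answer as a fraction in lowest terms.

Willem's mother's ABO genotype from AB × AB: 1/4 AA, 1/2 AB, 1/4 BB.
Crossing each possibility with the father AA and summing P(type A): 1/4·1 + 1/2·1/2 + 1/4·0 = 1/2.
Similarly for Rh via the mother's Rh distribution: P(Rh-) = 1/4.
Independent loci: 1/2 × 1/4 = 1/8.

1/8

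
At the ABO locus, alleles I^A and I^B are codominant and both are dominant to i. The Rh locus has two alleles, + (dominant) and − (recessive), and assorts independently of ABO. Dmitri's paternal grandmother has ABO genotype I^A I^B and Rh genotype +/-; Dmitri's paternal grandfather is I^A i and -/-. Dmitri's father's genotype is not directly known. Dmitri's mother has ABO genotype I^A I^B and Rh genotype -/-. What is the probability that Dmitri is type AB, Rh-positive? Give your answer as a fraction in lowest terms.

Dmitri's father's ABO genotype from I^A I^B × I^A i: 1/4 I^A I^A, 1/4 I^A I^B, 1/4 I^A i, 1/4 I^B i.
Crossing each possibility with the mother I^A I^B and summing P(type AB): 1/4·1/2 + 1/4·1/2 + 1/4·1/4 + 1/4·1/4 = 3/8.
Similarly for Rh via the father's Rh distribution: P(Rh+) = 1/4.
Independent loci: 3/8 × 1/4 = 3/32.

3/32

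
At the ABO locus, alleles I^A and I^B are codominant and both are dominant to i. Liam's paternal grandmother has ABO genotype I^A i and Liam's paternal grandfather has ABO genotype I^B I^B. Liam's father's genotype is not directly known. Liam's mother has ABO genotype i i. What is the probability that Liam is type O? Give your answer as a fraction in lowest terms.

Liam's father's ABO genotype from I^A i × I^B I^B: 1/2 I^A I^B, 1/2 I^B i.
Crossing each possibility with the mother i i and summing P(type O): 1/2·0 + 1/2·1/2 = 1/4.

1/4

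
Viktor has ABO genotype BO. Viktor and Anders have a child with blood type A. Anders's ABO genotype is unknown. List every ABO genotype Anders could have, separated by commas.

For each candidate genotype of Anders, check whether crossing it with BO can produce every observed child phenotype.
  AA → possible child types {A, AB} ✓
  AB → possible child types {A, B, AB} ✓
  AO → possible child types {O, A, B, AB} ✓
  BB → possible child types {B} ✗
  BO → possible child types {O, B} ✗
  OO → possible child types {O, B} ✗

AA, AB, AO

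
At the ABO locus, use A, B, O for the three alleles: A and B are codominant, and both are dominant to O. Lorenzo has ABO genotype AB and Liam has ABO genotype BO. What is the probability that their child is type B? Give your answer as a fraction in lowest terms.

ABO cross AB × BO → offspring phenotypes: 1/4 A, 1/2 B, 1/4 AB.
So P(type B) = 1/2.

1/2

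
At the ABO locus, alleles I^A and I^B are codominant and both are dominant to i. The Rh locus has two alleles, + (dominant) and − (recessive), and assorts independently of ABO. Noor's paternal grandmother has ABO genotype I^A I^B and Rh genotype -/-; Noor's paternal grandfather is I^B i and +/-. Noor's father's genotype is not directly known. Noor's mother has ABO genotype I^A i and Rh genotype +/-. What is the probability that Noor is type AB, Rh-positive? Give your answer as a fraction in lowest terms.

Noor's father's ABO genotype from I^A I^B × I^B i: 1/4 I^A I^B, 1/4 I^A i, 1/4 I^B I^B, 1/4 I^B i.
Crossing each possibility with the mother I^A i and summing P(type AB): 1/4·1/4 + 1/4·0 + 1/4·1/2 + 1/4·1/4 = 1/4.
Similarly for Rh via the father's Rh distribution: P(Rh+) = 5/8.
Independent loci: 1/4 × 5/8 = 5/32.

5/32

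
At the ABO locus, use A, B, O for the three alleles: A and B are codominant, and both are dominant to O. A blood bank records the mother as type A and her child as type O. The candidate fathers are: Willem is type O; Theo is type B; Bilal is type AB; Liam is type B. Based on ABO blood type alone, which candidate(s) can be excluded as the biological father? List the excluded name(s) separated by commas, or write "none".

Bilal

A candidate is excluded only if no genotype consistent with his phenotype could produce a type O child with a type A mother.
Bilal (type AB): no genotype consistent with that phenotype can produce a type-O child with a type-A mother.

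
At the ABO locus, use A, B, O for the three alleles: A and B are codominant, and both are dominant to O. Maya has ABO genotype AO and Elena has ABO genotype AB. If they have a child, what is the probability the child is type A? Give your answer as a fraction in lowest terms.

1/2

ABO cross AO × AB → offspring phenotypes: 1/2 A, 1/4 B, 1/4 AB.
So P(type A) = 1/2.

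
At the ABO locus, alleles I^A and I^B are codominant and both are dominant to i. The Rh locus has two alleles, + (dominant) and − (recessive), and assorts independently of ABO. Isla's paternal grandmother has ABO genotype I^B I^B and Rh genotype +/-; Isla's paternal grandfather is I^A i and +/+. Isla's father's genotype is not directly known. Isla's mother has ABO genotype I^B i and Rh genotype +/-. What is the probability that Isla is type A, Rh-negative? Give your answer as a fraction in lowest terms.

1/64

Isla's father's ABO genotype from I^B I^B × I^A i: 1/2 I^A I^B, 1/2 I^B i.
Crossing each possibility with the mother I^B i and summing P(type A): 1/2·1/4 + 1/2·0 = 1/8.
Similarly for Rh via the father's Rh distribution: P(Rh-) = 1/8.
Independent loci: 1/8 × 1/8 = 1/64.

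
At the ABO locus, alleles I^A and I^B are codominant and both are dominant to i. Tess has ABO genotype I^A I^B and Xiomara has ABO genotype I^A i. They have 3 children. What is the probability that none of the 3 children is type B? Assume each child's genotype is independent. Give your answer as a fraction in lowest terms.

27/64

ABO cross I^A I^B × I^A i → 1/2 A, 1/4 B, 1/4 AB.
So P(type B) = 1/4 per child.
P(not type B) = 3/4 for one child; (3/4)^3 = 27/64.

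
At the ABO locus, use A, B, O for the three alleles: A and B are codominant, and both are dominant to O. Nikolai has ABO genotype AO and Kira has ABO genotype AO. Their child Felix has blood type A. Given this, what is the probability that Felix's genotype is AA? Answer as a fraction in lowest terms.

1/3

Cross AO × AO → 1/4 AA, 1/2 AO, 1/4 OO.
Type-A genotypes among offspring: AA (1/4), AO (1/2); total 3/4.
P(AA | type A) = (1/4) / (3/4) = 1/3.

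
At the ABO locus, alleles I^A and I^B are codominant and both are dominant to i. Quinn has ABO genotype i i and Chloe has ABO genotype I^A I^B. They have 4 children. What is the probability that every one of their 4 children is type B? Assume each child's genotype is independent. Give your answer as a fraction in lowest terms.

1/16

ABO cross i i × I^A I^B → 1/2 A, 1/2 B.
So P(type B) = 1/2 per child.
All 4 independent: (1/2)^4 = 1/16.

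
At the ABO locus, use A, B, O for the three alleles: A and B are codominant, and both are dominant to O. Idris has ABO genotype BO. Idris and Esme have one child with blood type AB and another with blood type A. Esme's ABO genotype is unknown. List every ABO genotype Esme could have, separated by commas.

AA, AB, AO

For each candidate genotype of Esme, check whether crossing it with BO can produce every observed child phenotype.
  AA → possible child types {A, AB} ✓
  AB → possible child types {A, B, AB} ✓
  AO → possible child types {O, A, B, AB} ✓
  BB → possible child types {B} ✗
  BO → possible child types {O, B} ✗
  OO → possible child types {O, B} ✗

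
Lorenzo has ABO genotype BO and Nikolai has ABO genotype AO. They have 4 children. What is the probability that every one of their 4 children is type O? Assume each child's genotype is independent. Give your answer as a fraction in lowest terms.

1/256

ABO cross BO × AO → 1/4 O, 1/4 A, 1/4 B, 1/4 AB.
So P(type O) = 1/4 per child.
All 4 independent: (1/4)^4 = 1/256.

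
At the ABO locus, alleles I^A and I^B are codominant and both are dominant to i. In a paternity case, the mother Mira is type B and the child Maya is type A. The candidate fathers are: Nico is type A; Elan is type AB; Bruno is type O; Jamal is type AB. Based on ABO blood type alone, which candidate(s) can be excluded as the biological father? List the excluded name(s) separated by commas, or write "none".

Bruno

A candidate is excluded only if no genotype consistent with his phenotype could produce a type A child with a type B mother.
Bruno (type O): no genotype consistent with that phenotype can produce a type-A child with a type-B mother.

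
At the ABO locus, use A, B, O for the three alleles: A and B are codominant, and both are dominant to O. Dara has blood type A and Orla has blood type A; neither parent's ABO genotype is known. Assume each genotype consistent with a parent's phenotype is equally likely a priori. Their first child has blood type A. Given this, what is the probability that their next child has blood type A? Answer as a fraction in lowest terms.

19/20

Possible genotypes: Dara ∈ {AA, AO}; Orla ∈ {AA, AO}.
Weight each parental genotype pair by prior × P(type-A child):
  AA × AA: posterior weight 4/15; P(next child type A) = 1.
  AA × AO: posterior weight 4/15; P(next child type A) = 1.
  AO × AA: posterior weight 4/15; P(next child type A) = 1.
  AO × AO: posterior weight 1/5; P(next child type A) = 3/4.
Weighted sum = 19/20.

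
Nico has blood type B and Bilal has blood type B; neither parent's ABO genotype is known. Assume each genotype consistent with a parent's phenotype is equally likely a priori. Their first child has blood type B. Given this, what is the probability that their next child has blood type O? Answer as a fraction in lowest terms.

Possible genotypes: Nico ∈ {BB, BO}; Bilal ∈ {BB, BO}.
Weight each parental genotype pair by prior × P(type-B child):
  BB × BB: posterior weight 4/15; P(next child type O) = 0.
  BB × BO: posterior weight 4/15; P(next child type O) = 0.
  BO × BB: posterior weight 4/15; P(next child type O) = 0.
  BO × BO: posterior weight 1/5; P(next child type O) = 1/4.
Weighted sum = 1/20.

1/20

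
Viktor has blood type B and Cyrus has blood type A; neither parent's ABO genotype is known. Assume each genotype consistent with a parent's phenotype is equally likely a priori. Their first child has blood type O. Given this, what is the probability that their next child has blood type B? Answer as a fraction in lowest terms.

1/4

Possible genotypes: Viktor ∈ {BB, BO}; Cyrus ∈ {AA, AO}.
Weight each parental genotype pair by prior × P(type-O child):
  BO × AO: posterior weight 1; P(next child type B) = 1/4.
Weighted sum = 1/4.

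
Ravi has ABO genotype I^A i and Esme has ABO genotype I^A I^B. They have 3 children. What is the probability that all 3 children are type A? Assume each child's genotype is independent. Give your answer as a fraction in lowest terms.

1/8

ABO cross I^A i × I^A I^B → 1/2 A, 1/4 B, 1/4 AB.
So P(type A) = 1/2 per child.
All 3 independent: (1/2)^3 = 1/8.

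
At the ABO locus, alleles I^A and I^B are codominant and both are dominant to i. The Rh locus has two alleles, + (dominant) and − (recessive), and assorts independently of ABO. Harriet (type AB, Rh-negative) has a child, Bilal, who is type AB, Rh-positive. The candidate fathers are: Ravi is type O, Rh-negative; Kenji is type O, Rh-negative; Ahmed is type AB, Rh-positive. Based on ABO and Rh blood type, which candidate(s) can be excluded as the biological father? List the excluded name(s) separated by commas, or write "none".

Ravi, Kenji

A candidate is excluded only if no genotype consistent with his phenotype could produce a type AB, Rh-positive child with a type AB, Rh-negative mother.
Ravi (type O, Rh-): no genotype consistent with that phenotype can produce a type-AB Rh+ child with a type-AB mother.
Kenji (type O, Rh-): no genotype consistent with that phenotype can produce a type-AB Rh+ child with a type-AB mother.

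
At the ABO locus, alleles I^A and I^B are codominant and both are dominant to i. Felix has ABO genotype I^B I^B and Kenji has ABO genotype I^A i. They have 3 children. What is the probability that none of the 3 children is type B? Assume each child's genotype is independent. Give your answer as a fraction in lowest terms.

1/8

ABO cross I^B I^B × I^A i → 1/2 B, 1/2 AB.
So P(type B) = 1/2 per child.
P(not type B) = 1/2 for one child; (1/2)^3 = 1/8.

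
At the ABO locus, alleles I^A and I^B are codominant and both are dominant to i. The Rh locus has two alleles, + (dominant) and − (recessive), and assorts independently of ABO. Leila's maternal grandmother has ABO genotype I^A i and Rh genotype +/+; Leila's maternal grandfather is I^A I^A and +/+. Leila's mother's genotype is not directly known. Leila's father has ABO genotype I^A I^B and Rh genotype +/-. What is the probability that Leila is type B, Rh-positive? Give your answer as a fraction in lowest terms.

Leila's mother's ABO genotype from I^A i × I^A I^A: 1/2 I^A I^A, 1/2 I^A i.
Crossing each possibility with the father I^A I^B and summing P(type B): 1/2·0 + 1/2·1/4 = 1/8.
Similarly for Rh via the mother's Rh distribution: P(Rh+) = 1.
Independent loci: 1/8 × 1 = 1/8.

1/8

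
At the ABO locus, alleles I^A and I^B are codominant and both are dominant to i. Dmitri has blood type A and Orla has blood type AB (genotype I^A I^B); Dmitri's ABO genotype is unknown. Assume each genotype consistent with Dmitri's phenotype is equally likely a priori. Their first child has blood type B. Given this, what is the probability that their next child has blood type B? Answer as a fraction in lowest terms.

1/4

Possible genotypes: Dmitri ∈ {I^A I^A, I^A i}; Orla ∈ {I^A I^B}.
Weight each parental genotype pair by prior × P(type-B child):
  I^A i × I^A I^B: posterior weight 1; P(next child type B) = 1/4.
Weighted sum = 1/4.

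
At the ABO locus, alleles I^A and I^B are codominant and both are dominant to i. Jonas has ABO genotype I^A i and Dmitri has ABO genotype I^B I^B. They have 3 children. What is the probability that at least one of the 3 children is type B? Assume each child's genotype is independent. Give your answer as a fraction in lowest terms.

7/8

ABO cross I^A i × I^B I^B → 1/2 B, 1/2 AB.
So P(type B) = 1/2 per child.
P(none) = (1/2)^3 = 1/8; P(at least one) = 1 − 1/8 = 7/8.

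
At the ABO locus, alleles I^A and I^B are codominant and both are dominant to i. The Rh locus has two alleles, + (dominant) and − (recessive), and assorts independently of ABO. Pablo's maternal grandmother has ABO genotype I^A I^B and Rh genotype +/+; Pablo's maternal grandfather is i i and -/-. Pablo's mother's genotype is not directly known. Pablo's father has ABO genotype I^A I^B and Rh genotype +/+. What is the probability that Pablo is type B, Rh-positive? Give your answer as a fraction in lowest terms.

Pablo's mother's ABO genotype from I^A I^B × i i: 1/2 I^A i, 1/2 I^B i.
Crossing each possibility with the father I^A I^B and summing P(type B): 1/2·1/4 + 1/2·1/2 = 3/8.
Similarly for Rh via the mother's Rh distribution: P(Rh+) = 1.
Independent loci: 3/8 × 1 = 3/8.

3/8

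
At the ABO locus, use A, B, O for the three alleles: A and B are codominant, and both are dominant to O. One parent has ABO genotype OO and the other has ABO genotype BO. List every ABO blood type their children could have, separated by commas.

Gametes from OO × BO give offspring ABO genotypes BO, OO, i.e. phenotypes O, B.

O, B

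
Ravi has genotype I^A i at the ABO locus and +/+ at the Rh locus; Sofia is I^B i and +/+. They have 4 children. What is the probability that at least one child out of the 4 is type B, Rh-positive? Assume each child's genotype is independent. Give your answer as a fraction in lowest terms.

ABO cross I^A i × I^B i → 1/4 O, 1/4 A, 1/4 B, 1/4 AB.
Rh cross +/+ × +/+ → 1 Rh+; so P(type B, Rh-positive) = 1/4 × 1 = 1/4 per child.
P(none) = (3/4)^4 = 81/256; P(at least one) = 1 − 81/256 = 175/256.

175/256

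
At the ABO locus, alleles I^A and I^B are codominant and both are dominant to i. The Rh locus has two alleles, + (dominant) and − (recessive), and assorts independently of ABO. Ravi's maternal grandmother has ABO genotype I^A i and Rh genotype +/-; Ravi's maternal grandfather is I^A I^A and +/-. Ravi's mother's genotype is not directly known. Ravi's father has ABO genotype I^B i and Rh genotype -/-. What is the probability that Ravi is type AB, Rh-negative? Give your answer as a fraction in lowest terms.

Ravi's mother's ABO genotype from I^A i × I^A I^A: 1/2 I^A I^A, 1/2 I^A i.
Crossing each possibility with the father I^B i and summing P(type AB): 1/2·1/2 + 1/2·1/4 = 3/8.
Similarly for Rh via the mother's Rh distribution: P(Rh-) = 1/2.
Independent loci: 3/8 × 1/2 = 3/16.

3/16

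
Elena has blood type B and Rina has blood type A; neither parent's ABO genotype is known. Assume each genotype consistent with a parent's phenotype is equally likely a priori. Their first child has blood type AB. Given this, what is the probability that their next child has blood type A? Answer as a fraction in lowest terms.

5/36

Possible genotypes: Elena ∈ {I^B I^B, I^B i}; Rina ∈ {I^A I^A, I^A i}.
Weight each parental genotype pair by prior × P(type-AB child):
  I^B I^B × I^A I^A: posterior weight 4/9; P(next child type A) = 0.
  I^B I^B × I^A i: posterior weight 2/9; P(next child type A) = 0.
  I^B i × I^A I^A: posterior weight 2/9; P(next child type A) = 1/2.
  I^B i × I^A i: posterior weight 1/9; P(next child type A) = 1/4.
Weighted sum = 5/36.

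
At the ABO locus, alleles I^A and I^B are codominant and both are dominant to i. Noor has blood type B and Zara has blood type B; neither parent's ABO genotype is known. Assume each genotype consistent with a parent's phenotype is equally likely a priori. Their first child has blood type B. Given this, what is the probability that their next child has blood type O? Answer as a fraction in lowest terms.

Possible genotypes: Noor ∈ {I^B I^B, I^B i}; Zara ∈ {I^B I^B, I^B i}.
Weight each parental genotype pair by prior × P(type-B child):
  I^B I^B × I^B I^B: posterior weight 4/15; P(next child type O) = 0.
  I^B I^B × I^B i: posterior weight 4/15; P(next child type O) = 0.
  I^B i × I^B I^B: posterior weight 4/15; P(next child type O) = 0.
  I^B i × I^B i: posterior weight 1/5; P(next child type O) = 1/4.
Weighted sum = 1/20.

1/20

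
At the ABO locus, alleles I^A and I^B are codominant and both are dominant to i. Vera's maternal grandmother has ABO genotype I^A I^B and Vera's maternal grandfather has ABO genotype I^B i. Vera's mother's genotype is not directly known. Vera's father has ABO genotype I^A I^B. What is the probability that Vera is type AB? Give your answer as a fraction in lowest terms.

3/8

Vera's mother's ABO genotype from I^A I^B × I^B i: 1/4 I^A I^B, 1/4 I^A i, 1/4 I^B I^B, 1/4 I^B i.
Crossing each possibility with the father I^A I^B and summing P(type AB): 1/4·1/2 + 1/4·1/4 + 1/4·1/2 + 1/4·1/4 = 3/8.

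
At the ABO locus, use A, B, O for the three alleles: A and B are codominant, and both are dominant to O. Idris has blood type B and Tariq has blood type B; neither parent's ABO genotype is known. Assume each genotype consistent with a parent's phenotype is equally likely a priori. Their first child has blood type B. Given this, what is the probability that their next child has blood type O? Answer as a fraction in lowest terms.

1/20

Possible genotypes: Idris ∈ {BB, BO}; Tariq ∈ {BB, BO}.
Weight each parental genotype pair by prior × P(type-B child):
  BB × BB: posterior weight 4/15; P(next child type O) = 0.
  BB × BO: posterior weight 4/15; P(next child type O) = 0.
  BO × BB: posterior weight 4/15; P(next child type O) = 0.
  BO × BO: posterior weight 1/5; P(next child type O) = 1/4.
Weighted sum = 1/20.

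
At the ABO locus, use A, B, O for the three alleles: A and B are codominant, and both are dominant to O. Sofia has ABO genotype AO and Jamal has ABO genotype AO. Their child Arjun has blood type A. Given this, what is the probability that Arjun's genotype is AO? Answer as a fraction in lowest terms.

Cross AO × AO → 1/4 AA, 1/2 AO, 1/4 OO.
Type-A genotypes among offspring: AA (1/4), AO (1/2); total 3/4.
P(AO | type A) = (1/2) / (3/4) = 2/3.

2/3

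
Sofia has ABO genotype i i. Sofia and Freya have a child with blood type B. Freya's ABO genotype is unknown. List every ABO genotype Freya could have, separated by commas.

I^A I^B, I^B I^B, I^B i

For each candidate genotype of Freya, check whether crossing it with i i can produce every observed child phenotype.
  I^A I^A → possible child types {A} ✗
  I^A I^B → possible child types {A, B} ✓
  I^A i → possible child types {O, A} ✗
  I^B I^B → possible child types {B} ✓
  I^B i → possible child types {O, B} ✓
  i i → possible child types {O} ✗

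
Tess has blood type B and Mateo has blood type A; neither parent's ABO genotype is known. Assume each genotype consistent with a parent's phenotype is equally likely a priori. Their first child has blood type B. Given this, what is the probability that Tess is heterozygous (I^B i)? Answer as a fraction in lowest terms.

Possible genotypes: Tess ∈ {I^B I^B, I^B i}; Mateo ∈ {I^A I^A, I^A i}.
Weight each parental genotype pair by prior × P(type-B child):
  I^B I^B × I^A i: posterior weight 2/3.
  I^B i × I^A i: posterior weight 1/3.
Sum the posterior weight over pairs where Tess is I^B i: 1/3.

1/3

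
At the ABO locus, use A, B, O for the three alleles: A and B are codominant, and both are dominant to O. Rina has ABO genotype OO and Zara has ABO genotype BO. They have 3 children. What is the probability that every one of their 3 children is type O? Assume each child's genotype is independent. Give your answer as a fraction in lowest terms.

1/8

ABO cross OO × BO → 1/2 O, 1/2 B.
So P(type O) = 1/2 per child.
All 3 independent: (1/2)^3 = 1/8.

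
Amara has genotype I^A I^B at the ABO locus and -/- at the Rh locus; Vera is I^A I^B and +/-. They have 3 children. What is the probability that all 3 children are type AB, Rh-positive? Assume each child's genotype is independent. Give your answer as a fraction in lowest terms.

ABO cross I^A I^B × I^A I^B → 1/4 A, 1/4 B, 1/2 AB.
Rh cross -/- × +/- → 1/2 Rh+, 1/2 Rh-; so P(type AB, Rh-positive) = 1/2 × 1/2 = 1/4 per child.
All 3 independent: (1/4)^3 = 1/64.

1/64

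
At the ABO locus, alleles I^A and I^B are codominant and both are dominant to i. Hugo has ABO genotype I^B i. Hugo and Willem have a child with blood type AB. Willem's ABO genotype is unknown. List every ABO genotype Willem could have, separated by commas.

I^A I^A, I^A I^B, I^A i

For each candidate genotype of Willem, check whether crossing it with I^B i can produce every observed child phenotype.
  I^A I^A → possible child types {A, AB} ✓
  I^A I^B → possible child types {A, B, AB} ✓
  I^A i → possible child types {O, A, B, AB} ✓
  I^B I^B → possible child types {B} ✗
  I^B i → possible child types {O, B} ✗
  i i → possible child types {O, B} ✗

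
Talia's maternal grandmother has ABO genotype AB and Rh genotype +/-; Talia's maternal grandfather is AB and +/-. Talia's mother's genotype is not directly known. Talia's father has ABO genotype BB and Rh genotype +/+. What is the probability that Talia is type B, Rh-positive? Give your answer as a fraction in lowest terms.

Talia's mother's ABO genotype from AB × AB: 1/4 AA, 1/2 AB, 1/4 BB.
Crossing each possibility with the father BB and summing P(type B): 1/4·0 + 1/2·1/2 + 1/4·1 = 1/2.
Similarly for Rh via the mother's Rh distribution: P(Rh+) = 1.
Independent loci: 1/2 × 1 = 1/2.

1/2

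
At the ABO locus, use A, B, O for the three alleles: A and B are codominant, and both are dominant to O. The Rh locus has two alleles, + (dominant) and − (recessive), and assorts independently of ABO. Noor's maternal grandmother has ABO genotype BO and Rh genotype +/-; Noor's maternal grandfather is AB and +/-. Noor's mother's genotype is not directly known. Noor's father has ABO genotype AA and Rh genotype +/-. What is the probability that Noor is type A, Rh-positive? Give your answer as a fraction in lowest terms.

3/8

Noor's mother's ABO genotype from BO × AB: 1/4 AB, 1/4 AO, 1/4 BB, 1/4 BO.
Crossing each possibility with the father AA and summing P(type A): 1/4·1/2 + 1/4·1 + 1/4·0 + 1/4·1/2 = 1/2.
Similarly for Rh via the mother's Rh distribution: P(Rh+) = 3/4.
Independent loci: 1/2 × 3/4 = 3/8.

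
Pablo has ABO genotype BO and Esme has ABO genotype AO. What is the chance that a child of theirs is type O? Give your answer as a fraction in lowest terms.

ABO cross BO × AO → offspring phenotypes: 1/4 O, 1/4 A, 1/4 B, 1/4 AB.
So P(type O) = 1/4.

1/4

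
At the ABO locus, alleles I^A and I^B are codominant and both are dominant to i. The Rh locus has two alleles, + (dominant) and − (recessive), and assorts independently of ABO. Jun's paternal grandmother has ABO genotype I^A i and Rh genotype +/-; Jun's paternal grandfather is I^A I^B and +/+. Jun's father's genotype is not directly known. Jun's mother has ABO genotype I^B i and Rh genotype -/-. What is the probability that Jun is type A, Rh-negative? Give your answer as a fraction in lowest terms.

Jun's father's ABO genotype from I^A i × I^A I^B: 1/4 I^A I^A, 1/4 I^A I^B, 1/4 I^A i, 1/4 I^B i.
Crossing each possibility with the mother I^B i and summing P(type A): 1/4·1/2 + 1/4·1/4 + 1/4·1/4 + 1/4·0 = 1/4.
Similarly for Rh via the father's Rh distribution: P(Rh-) = 1/4.
Independent loci: 1/4 × 1/4 = 1/16.

1/16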